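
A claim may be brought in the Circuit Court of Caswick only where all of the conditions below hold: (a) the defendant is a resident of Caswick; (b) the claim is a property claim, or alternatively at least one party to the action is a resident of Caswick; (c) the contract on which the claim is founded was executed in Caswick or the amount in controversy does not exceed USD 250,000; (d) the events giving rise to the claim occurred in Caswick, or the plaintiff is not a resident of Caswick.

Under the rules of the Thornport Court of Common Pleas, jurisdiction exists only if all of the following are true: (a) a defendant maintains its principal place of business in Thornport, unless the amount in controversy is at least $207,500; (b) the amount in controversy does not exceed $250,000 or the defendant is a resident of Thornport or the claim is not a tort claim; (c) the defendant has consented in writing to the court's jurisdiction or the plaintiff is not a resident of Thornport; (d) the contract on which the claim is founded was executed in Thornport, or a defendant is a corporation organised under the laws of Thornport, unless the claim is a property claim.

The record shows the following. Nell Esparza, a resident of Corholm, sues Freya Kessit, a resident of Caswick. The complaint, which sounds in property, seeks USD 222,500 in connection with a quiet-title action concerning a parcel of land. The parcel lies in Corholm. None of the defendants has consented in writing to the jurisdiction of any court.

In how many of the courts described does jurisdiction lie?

The Circuit Court of Caswick:
  (a) The defendant resides in Caswick. Condition met.
  (b) The claim is a property claim, so this disjunct is met. Met.
  (c) The amount in controversy is USD 222,500, within the USD 250,000 ceiling, which satisfies one of the alternatives. Condition met.
  (d) The plaintiff resides in Corholm, which is not Caswick, so one alternative holds. Met.
  → Jurisdiction lies.
The Thornport Court of Common Pleas:
  (a) No defendant is a corporation. But the amount in controversy is $222,500, which meets the 207,500 dollars floor, and the 'unless' clause therefore excuses the requirement. Satisfied.
  (b) The amount in controversy is 222,500 dollars, within the $250,000 ceiling, so this disjunct is met. Met.
  (c) The plaintiff resides in Corholm, which is not Thornport — that alternative is enough. Met.
  (d) No contract (and hence no place of execution) is alleged; no defendant is a corporation — every alternative fails. However, the claim is a property claim, so the 'unless' proviso supplies this condition. Condition met.
  → All conditions met; jurisdiction exists.
Courts with jurisdiction: the Circuit Court of Caswick, the Thornport Court of Common Pleas — 2 in total.

2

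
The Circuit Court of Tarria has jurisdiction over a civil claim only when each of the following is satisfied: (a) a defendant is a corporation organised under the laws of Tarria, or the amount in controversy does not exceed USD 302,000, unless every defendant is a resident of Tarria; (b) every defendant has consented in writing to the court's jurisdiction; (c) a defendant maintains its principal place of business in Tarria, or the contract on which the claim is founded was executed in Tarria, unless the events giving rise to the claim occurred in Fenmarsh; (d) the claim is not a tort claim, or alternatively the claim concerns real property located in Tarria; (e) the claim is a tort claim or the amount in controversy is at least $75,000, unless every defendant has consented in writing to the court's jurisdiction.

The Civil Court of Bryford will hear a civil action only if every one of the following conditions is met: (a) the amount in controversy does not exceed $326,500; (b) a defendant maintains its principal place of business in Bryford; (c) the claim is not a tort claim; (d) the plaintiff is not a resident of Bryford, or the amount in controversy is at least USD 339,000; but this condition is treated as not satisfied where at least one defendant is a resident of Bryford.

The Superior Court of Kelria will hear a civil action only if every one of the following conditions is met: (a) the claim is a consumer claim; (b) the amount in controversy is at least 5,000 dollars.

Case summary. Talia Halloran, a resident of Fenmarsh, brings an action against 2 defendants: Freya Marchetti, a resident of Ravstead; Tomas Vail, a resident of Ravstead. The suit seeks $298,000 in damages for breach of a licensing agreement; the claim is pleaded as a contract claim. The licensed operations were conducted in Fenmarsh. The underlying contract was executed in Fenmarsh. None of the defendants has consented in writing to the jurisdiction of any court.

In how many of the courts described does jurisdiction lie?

0

The Circuit Court of Tarria:
  (a) The amount in controversy is USD 298,000, within the $302,000 ceiling, which satisfies one of the alternatives. Condition met.
  (b) No such written consent has been filed. Condition not met.
  (c) No defendant is a corporation; the contract was executed in Fenmarsh, not Tarria — every alternative fails. However, the operative events occurred in Fenmarsh, so the 'unless' proviso supplies this condition. Condition met.
  (d) The claim is a contract claim, not a tort claim — that alternative is enough. Satisfied.
  (e) The amount in controversy is $298,000, which meets the $75,000 floor, which satisfies one of the alternatives. Met.
  → No jurisdiction.
The Civil Court of Bryford:
  (a) The amount in controversy is USD 298,000, within the $326,500 ceiling. Satisfied.
  (b) No defendant is a corporation. Not met.
  (c) The claim is a contract claim, not a tort claim. Satisfied.
  (d) The plaintiff resides in Fenmarsh, which is not Bryford, which satisfies one of the alternatives. And the carve-out is inapplicable — no defendant resides in Bryford (they reside in Ravstead, Ravstead). Satisfied.
  → The court lacks jurisdiction.
The Superior Court of Kelria:
  (a) The claim is a contract claim, not a consumer claim. Fails.
  (b) The amount in controversy is 298,000 dollars, which meets the $5,000 floor. Met.
  → At least one condition fails; no jurisdiction.
No court satisfies all of its conditions.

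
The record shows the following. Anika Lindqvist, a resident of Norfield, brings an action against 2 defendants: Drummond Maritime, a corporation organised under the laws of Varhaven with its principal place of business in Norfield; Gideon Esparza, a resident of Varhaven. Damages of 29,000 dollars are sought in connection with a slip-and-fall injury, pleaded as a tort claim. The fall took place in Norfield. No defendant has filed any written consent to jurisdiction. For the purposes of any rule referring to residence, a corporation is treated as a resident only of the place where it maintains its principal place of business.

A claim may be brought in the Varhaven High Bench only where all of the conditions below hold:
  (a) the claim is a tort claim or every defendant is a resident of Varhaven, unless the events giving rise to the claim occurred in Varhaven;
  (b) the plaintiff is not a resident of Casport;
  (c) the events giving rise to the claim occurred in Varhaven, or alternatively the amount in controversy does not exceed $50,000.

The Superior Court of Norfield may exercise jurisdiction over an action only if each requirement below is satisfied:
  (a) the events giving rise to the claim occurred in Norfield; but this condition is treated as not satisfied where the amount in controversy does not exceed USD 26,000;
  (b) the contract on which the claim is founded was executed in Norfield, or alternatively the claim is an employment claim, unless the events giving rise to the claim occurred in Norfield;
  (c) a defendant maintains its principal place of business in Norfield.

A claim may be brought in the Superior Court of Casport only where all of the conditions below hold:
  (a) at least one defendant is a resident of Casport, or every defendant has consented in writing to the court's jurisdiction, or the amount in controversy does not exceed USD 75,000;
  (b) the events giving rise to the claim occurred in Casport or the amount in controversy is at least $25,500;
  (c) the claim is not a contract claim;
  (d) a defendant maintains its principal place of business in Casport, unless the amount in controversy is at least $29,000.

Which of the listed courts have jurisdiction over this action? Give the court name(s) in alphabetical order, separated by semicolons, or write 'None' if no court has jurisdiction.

the Superior Court of Casport; the Superior Court of Norfield; the Varhaven High Bench

The Varhaven High Bench:
  (a) The claim is a tort claim — that alternative is enough. Satisfied.
  (b) The plaintiff resides in Norfield, which is not Casport. Condition met.
  (c) The amount in controversy is $29,000, within the USD 50,000 ceiling, which satisfies one of the alternatives. Met.
  → All conditions met; jurisdiction exists.
The Superior Court of Norfield:
  (a) The operative events occurred in Norfield. The carve-out does not apply: the amount in controversy is 29,000 dollars, above the USD 26,000 ceiling. Satisfied.
  (b) No contract (and hence no place of execution) is alleged; the claim is a tort claim, not an employment claim — no alternative holds. The proviso rescues it, though: the operative events occurred in Norfield. Condition met.
  (c) Drummond Maritime has its principal place of business in Norfield. Met.
  → Every requirement is satisfied — jurisdiction.
The Superior Court of Casport:
  (a) The amount in controversy is $29,000, within the $75,000 ceiling, which satisfies one of the alternatives. Condition met.
  (b) The amount in controversy is USD 29,000, which meets the $25,500 floor, so this disjunct is met. Condition met.
  (c) The claim is a tort claim, not a contract claim. Condition met.
  (d) The corporate defendant(s) have their principal place of business in Norfield, not Casport. The proviso rescues it, though: the amount in controversy is USD 29,000, which meets the $29,000 floor. Satisfied.
  → All conditions met; jurisdiction exists.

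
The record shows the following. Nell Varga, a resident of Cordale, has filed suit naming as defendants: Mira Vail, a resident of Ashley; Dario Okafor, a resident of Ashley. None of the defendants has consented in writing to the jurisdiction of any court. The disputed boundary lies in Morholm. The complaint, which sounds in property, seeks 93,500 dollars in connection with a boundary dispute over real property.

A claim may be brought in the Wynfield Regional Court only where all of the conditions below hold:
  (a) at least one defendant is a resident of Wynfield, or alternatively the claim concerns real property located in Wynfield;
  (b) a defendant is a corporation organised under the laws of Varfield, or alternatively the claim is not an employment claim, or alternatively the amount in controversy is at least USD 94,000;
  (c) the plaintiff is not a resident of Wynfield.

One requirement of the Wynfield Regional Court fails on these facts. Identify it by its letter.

(a)

The Wynfield Regional Court:
  (a) No defendant resides in Wynfield (they reside in Ashley, Ashley); the property lies in Morholm, not Wynfield — none of the alternatives is met. Not met.
  (b) The claim is a property claim, not an employment claim, which satisfies one of the alternatives. Condition met.
  (c) The plaintiff resides in Cordale, which is not Wynfield. Met.
Only condition (a) fails.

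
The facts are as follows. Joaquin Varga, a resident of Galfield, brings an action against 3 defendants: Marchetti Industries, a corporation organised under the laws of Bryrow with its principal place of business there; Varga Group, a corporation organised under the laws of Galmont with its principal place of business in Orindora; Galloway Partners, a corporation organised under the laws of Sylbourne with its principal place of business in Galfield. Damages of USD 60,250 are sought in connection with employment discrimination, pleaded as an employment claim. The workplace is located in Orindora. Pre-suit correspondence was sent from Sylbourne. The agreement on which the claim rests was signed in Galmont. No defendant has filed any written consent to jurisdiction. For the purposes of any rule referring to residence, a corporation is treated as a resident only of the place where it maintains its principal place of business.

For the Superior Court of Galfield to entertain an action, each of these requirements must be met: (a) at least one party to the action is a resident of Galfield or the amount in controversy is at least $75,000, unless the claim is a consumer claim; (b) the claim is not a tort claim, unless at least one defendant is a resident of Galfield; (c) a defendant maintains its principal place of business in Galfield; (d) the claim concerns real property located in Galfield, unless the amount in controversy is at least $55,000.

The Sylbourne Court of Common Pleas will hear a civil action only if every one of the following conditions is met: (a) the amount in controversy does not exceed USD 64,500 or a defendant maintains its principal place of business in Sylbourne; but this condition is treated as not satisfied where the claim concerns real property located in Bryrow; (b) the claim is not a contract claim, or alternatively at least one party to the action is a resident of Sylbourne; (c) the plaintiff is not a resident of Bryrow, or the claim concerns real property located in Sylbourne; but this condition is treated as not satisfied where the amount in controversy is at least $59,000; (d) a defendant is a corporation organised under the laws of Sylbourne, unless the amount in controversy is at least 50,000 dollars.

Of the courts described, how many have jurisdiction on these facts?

1

The Superior Court of Galfield:
  (a) Joaquin Varga resides in Galfield — that alternative is enough. Condition met.
  (b) The claim is an employment claim, not a tort claim. Satisfied.
  (c) Galloway Partners has its principal place of business in Galfield. Satisfied.
  (d) The claim does not concern real property. However, the amount in controversy is $60,250, which meets the USD 55,000 floor, so the 'unless' proviso supplies this condition. Satisfied.
  → Jurisdiction lies.
The Sylbourne Court of Common Pleas:
  (a) The amount in controversy is USD 60,250, within the USD 64,500 ceiling — that alternative is enough. And the carve-out is inapplicable — the claim does not concern real property. Met.
  (b) The claim is an employment claim, not a contract claim, so this disjunct is met. Met.
  (c) The plaintiff resides in Galfield, which is not Bryrow, so one alternative holds. However, the amount in controversy is $60,250, which meets the 59,000 dollars floor, which falls within the stated exception and so defeats the condition. Not satisfied.
  (d) Galloway Partners is organised under the laws of Sylbourne. Condition met.
  → At least one condition fails; no jurisdiction.
Courts with jurisdiction: the Superior Court of Galfield — 1 in total.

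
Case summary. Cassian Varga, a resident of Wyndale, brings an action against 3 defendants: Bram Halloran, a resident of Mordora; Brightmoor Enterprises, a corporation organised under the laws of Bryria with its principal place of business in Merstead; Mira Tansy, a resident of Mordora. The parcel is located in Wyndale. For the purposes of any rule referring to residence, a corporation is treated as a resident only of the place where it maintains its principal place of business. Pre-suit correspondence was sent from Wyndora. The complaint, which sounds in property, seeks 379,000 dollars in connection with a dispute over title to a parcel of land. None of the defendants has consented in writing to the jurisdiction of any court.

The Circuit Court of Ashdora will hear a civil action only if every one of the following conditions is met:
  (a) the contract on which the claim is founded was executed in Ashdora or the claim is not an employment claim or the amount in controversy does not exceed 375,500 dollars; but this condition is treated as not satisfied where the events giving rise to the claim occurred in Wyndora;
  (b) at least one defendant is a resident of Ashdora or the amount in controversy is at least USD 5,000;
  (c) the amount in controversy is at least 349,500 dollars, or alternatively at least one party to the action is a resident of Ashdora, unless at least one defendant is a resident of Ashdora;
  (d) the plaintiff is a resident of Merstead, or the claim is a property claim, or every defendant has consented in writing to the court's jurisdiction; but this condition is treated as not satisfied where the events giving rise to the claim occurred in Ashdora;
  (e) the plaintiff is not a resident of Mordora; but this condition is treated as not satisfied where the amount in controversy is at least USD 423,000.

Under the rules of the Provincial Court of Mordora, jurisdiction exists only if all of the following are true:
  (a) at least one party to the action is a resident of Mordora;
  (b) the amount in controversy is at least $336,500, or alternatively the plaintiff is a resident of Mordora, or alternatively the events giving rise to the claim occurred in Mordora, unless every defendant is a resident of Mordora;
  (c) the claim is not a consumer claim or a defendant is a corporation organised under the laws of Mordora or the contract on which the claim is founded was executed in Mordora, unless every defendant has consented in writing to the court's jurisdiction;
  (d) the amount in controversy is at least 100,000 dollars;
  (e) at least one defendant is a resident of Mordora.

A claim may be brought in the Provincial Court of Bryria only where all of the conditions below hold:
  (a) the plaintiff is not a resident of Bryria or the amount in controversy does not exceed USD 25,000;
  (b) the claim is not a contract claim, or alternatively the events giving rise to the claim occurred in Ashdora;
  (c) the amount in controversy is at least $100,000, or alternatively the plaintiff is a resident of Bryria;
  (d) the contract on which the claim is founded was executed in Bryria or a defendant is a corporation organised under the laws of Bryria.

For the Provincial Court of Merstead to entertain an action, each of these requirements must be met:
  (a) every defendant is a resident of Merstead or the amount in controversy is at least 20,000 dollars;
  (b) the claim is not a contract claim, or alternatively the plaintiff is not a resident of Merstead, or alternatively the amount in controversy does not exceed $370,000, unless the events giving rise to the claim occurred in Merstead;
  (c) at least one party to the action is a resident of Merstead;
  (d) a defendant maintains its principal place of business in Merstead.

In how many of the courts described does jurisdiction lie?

The Circuit Court of Ashdora:
  (a) The claim is a property claim, not an employment claim, so one alternative holds. The exception is not triggered, since the operative events occurred in Wyndale, not Wyndora. Condition met.
  (b) The amount in controversy is USD 379,000, which meets the 5,000 dollars floor, which satisfies one of the alternatives. Condition met.
  (c) The amount in controversy is 379,000 dollars, which meets the USD 349,500 floor, so one alternative holds. Satisfied.
  (d) The claim is a property claim, which satisfies one of the alternatives. The exception is not triggered, since the operative events occurred in Wyndale, not Ashdora. Satisfied.
  (e) The plaintiff resides in Wyndale, which is not Mordora. The exception is not triggered, since the amount in controversy is USD 379,000, below the 423,000 dollars floor. Condition met.
  → The court has jurisdiction.
The Provincial Court of Mordora:
  (a) Bram Halloran resides in Mordora. Met.
  (b) The amount in controversy is 379,000 dollars, which meets the USD 336,500 floor — that alternative is enough. Satisfied.
  (c) The claim is a property claim, not a consumer claim, so one alternative holds. Condition met.
  (d) The amount in controversy is USD 379,000, which meets the 100,000 dollars floor. Condition met.
  (e) Bram Halloran resides in Mordora. Satisfied.
  → Jurisdiction lies.
The Provincial Court of Bryria:
  (a) The plaintiff resides in Wyndale, which is not Bryria — that alternative is enough. Condition met.
  (b) The claim is a property claim, not a contract claim — that alternative is enough. Met.
  (c) The amount in controversy is 379,000 dollars, which meets the 100,000 dollars floor — that alternative is enough. Met.
  (d) Brightmoor Enterprises is organised under the laws of Bryria, so one alternative holds. Condition met.
  → All conditions met; jurisdiction exists.
The Provincial Court of Merstead:
  (a) The amount in controversy is 379,000 dollars, which meets the $20,000 floor, which satisfies one of the alternatives. Condition met.
  (b) The claim is a property claim, not a contract claim, so one alternative holds. Met.
  (c) Brightmoor Enterprises resides in Merstead. Condition met.
  (d) Brightmoor Enterprises has its principal place of business in Merstead. Satisfied.
  → The court has jurisdiction.
Courts with jurisdiction: the Circuit Court of Ashdora, the Provincial Court of Mordora, the Provincial Court of Bryria, the Provincial Court of Merstead — 4 in total.

4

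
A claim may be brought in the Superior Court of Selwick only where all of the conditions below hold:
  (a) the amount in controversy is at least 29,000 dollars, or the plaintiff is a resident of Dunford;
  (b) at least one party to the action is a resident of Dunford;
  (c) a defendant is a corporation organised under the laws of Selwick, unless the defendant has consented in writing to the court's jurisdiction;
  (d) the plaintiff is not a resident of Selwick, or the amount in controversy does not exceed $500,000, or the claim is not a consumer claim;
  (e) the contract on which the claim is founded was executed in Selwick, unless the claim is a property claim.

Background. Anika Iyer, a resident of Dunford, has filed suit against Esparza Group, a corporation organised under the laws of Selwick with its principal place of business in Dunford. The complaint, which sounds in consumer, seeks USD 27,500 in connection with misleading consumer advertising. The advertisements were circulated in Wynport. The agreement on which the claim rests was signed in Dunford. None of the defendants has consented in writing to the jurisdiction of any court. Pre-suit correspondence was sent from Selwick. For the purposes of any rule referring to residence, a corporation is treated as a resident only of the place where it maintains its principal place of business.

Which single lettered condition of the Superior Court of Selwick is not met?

(e)

The Superior Court of Selwick:
  (a) The plaintiff resides in Dunford — that alternative is enough. Condition met.
  (b) Anika Iyer resides in Dunford. Met.
  (c) Esparza Group is organised under the laws of Selwick. Condition met.
  (d) The plaintiff resides in Dunford, which is not Selwick, so this disjunct is met. Met.
  (e) The contract was executed in Dunford, not Selwick. Nor does the 'unless' clause help: the claim is a consumer claim, not a property claim. Condition not met.
Only condition (e) fails.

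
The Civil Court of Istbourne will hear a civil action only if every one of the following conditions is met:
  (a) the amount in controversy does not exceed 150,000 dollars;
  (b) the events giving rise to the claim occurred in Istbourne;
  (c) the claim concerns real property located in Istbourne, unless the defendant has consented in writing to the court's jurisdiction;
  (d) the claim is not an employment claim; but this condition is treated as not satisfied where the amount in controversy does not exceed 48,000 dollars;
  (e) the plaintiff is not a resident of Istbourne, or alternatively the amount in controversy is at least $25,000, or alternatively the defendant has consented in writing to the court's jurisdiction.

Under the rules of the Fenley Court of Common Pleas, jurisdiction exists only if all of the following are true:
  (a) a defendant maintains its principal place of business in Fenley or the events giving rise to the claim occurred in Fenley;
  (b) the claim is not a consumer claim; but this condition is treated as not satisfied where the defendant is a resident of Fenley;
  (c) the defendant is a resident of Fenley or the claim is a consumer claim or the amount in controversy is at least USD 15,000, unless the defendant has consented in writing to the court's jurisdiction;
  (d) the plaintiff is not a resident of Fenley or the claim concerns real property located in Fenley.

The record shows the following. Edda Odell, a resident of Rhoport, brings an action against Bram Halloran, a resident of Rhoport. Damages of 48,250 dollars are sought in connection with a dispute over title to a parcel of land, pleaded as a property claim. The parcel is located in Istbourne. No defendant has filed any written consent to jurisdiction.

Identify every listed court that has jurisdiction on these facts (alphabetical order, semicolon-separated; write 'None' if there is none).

The Civil Court of Istbourne:
  (a) The amount in controversy is 48,250 dollars, within the $150,000 ceiling. Satisfied.
  (b) The operative events occurred in Istbourne. Met.
  (c) The property lies in Istbourne. Condition met.
  (d) The claim is a property claim, not an employment claim. And the carve-out is inapplicable — the amount in controversy is 48,250 dollars, above the $48,000 ceiling. Condition met.
  (e) The plaintiff resides in Rhoport, which is not Istbourne, so one alternative holds. Satisfied.
  → Jurisdiction lies.
The Fenley Court of Common Pleas:
  (a) No defendant is a corporation; the operative events occurred in Istbourne, not Fenley — none of the alternatives is met. Condition not met.
  (b) The claim is a property claim, not a consumer claim. The carve-out does not apply: the defendant resides in Rhoport, not Fenley. Satisfied.
  (c) The amount in controversy is 48,250 dollars, which meets the 15,000 dollars floor, so one alternative holds. Met.
  (d) The plaintiff resides in Rhoport, which is not Fenley, which satisfies one of the alternatives. Condition met.
  → No jurisdiction.

the Civil Court of Istbourne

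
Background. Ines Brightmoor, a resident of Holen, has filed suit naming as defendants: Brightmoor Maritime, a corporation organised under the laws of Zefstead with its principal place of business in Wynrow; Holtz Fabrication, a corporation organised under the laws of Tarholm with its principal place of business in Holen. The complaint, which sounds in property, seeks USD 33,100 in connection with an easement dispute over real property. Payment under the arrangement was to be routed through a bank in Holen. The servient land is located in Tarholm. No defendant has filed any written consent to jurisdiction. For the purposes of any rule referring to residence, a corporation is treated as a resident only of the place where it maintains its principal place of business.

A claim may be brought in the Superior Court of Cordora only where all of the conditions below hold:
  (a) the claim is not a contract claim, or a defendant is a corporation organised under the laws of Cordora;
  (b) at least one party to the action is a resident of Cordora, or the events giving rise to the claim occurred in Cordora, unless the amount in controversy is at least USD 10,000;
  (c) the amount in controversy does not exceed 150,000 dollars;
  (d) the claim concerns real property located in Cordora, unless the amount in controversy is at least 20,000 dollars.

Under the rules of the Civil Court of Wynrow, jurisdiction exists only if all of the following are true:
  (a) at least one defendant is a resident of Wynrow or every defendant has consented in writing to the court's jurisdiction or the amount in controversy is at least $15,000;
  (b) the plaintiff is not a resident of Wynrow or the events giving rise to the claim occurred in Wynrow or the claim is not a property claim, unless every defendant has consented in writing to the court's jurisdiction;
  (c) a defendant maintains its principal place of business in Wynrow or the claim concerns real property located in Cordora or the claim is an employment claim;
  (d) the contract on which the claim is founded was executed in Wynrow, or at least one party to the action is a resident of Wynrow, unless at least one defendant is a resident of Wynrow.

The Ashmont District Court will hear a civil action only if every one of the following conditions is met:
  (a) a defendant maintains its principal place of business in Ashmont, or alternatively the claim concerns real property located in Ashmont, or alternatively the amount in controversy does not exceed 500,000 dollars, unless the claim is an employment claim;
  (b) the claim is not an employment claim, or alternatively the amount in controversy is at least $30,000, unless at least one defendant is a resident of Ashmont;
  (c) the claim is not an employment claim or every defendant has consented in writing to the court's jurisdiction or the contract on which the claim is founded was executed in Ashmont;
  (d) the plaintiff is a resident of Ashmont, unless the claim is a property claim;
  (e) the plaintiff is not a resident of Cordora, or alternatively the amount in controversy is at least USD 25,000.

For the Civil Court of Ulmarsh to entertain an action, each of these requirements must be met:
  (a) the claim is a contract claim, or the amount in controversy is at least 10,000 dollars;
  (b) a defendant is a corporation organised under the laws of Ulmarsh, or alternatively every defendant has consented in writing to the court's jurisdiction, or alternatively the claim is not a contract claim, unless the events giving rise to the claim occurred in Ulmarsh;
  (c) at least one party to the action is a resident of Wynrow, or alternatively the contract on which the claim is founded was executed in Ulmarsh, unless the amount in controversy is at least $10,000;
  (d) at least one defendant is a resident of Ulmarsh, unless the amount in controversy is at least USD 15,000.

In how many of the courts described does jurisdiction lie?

4

The Superior Court of Cordora:
  (a) The claim is a property claim, not a contract claim, which satisfies one of the alternatives. Met.
  (b) No party resides in Cordora; the operative events occurred in Tarholm, not Cordora — no alternative holds. The proviso rescues it, though: the amount in controversy is 33,100 dollars, which meets the 10,000 dollars floor. Met.
  (c) The amount in controversy is $33,100, within the USD 150,000 ceiling. Met.
  (d) The property lies in Tarholm, not Cordora. However, the amount in controversy is USD 33,100, which meets the 20,000 dollars floor, so the 'unless' proviso supplies this condition. Satisfied.
  → Jurisdiction lies.
The Civil Court of Wynrow:
  (a) Brightmoor Maritime resides in Wynrow, so this disjunct is met. Met.
  (b) The plaintiff resides in Holen, which is not Wynrow — that alternative is enough. Condition met.
  (c) Brightmoor Maritime has its principal place of business in Wynrow, so this disjunct is met. Met.
  (d) Brightmoor Maritime resides in Wynrow, so this disjunct is met. Condition met.
  → Every requirement is satisfied — jurisdiction.
The Ashmont District Court:
  (a) The amount in controversy is $33,100, within the $500,000 ceiling, which satisfies one of the alternatives. Met.
  (b) The claim is a property claim, not an employment claim, so one alternative holds. Condition met.
  (c) The claim is a property claim, not an employment claim, so one alternative holds. Met.
  (d) The plaintiff resides in Holen, not Ashmont. However, the claim is a property claim, so the 'unless' proviso supplies this condition. Condition met.
  (e) The plaintiff resides in Holen, which is not Cordora, so this disjunct is met. Satisfied.
  → All conditions met; jurisdiction exists.
The Civil Court of Ulmarsh:
  (a) The amount in controversy is 33,100 dollars, which meets the $10,000 floor, which satisfies one of the alternatives. Condition met.
  (b) The claim is a property claim, not a contract claim, so one alternative holds. Satisfied.
  (c) Brightmoor Maritime resides in Wynrow — that alternative is enough. Condition met.
  (d) No defendant resides in Ulmarsh (they reside in Wynrow, Holen). The proviso rescues it, though: the amount in controversy is 33,100 dollars, which meets the USD 15,000 floor. Condition met.
  → All conditions met; jurisdiction exists.
Courts with jurisdiction: the Superior Court of Cordora, the Civil Court of Wynrow, the Ashmont District Court, the Civil Court of Ulmarsh — 4 in total.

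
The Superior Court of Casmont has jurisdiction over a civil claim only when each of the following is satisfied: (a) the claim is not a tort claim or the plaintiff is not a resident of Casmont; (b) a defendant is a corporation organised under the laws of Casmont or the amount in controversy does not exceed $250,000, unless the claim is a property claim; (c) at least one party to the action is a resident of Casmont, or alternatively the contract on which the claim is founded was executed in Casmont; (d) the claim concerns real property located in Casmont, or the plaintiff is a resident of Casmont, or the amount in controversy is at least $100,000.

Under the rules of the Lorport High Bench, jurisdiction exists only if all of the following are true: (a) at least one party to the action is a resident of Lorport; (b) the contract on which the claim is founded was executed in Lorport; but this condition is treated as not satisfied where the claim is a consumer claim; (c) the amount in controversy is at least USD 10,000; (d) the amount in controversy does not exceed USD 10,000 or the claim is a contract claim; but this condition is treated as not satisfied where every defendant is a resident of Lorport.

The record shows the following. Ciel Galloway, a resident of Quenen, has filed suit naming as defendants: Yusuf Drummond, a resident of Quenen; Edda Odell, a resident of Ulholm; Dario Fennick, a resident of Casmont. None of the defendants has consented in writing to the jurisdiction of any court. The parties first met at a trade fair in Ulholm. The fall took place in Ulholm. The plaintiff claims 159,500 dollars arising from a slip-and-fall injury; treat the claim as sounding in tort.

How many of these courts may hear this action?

The Superior Court of Casmont:
  (a) The plaintiff resides in Quenen, which is not Casmont, which satisfies one of the alternatives. Satisfied.
  (b) The amount in controversy is USD 159,500, within the USD 250,000 ceiling, so this disjunct is met. Satisfied.
  (c) Dario Fennick resides in Casmont, so one alternative holds. Met.
  (d) The amount in controversy is USD 159,500, which meets the USD 100,000 floor, so one alternative holds. Condition met.
  → All conditions met; jurisdiction exists.
The Lorport High Bench:
  (a) No party resides in Lorport. Condition not met.
  (b) No contract (and hence no place of execution) is alleged. Condition not met.
  (c) The amount in controversy is USD 159,500, which meets the 10,000 dollars floor. Satisfied.
  (d) The amount in controversy is USD 159,500, above the USD 10,000 ceiling; the claim is a tort claim, not a contract claim — none of the alternatives is met. Not satisfied.
  → At least one condition fails; no jurisdiction.
Courts with jurisdiction: the Superior Court of Casmont — 1 in total.

1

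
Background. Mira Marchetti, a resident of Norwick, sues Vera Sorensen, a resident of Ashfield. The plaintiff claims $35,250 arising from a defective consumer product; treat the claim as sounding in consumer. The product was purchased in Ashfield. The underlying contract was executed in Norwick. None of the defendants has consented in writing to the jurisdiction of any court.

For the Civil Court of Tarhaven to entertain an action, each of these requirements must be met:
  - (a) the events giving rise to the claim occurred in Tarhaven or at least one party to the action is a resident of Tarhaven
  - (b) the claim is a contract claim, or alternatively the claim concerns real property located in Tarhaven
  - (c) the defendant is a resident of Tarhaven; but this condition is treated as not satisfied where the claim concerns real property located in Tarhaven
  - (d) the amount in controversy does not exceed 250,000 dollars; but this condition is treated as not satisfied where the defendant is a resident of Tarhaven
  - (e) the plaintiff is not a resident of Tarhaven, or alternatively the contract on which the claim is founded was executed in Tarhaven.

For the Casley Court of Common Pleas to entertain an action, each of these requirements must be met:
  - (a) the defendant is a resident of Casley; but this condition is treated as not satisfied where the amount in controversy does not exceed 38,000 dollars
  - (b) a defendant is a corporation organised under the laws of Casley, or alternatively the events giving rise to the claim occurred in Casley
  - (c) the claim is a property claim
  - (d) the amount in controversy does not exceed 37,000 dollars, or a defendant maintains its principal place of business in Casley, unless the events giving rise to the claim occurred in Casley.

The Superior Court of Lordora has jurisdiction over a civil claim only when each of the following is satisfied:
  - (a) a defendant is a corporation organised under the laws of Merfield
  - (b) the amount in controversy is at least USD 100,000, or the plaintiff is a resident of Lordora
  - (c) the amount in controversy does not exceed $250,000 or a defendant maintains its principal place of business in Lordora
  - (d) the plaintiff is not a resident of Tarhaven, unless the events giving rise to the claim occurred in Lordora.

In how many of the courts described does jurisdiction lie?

The Civil Court of Tarhaven:
  (a) The operative events occurred in Ashfield, not Tarhaven; no party resides in Tarhaven — every alternative fails. Condition not met.
  (b) The claim is a consumer claim, not a contract claim; the claim does not concern real property — none of the alternatives is met. Condition not met.
  (c) The defendant resides in Ashfield, not Tarhaven. Condition not met.
  (d) The amount in controversy is 35,250 dollars, within the USD 250,000 ceiling. And the carve-out is inapplicable — the defendant resides in Ashfield, not Tarhaven. Satisfied.
  (e) The plaintiff resides in Norwick, which is not Tarhaven — that alternative is enough. Met.
  → At least one condition fails; no jurisdiction.
The Casley Court of Common Pleas:
  (a) The defendant resides in Ashfield, not Casley. Not satisfied.
  (b) No defendant is a corporation; the operative events occurred in Ashfield, not Casley — every alternative fails. Condition not met.
  (c) The claim is a consumer claim, not a property claim. Fails.
  (d) The amount in controversy is $35,250, within the $37,000 ceiling — that alternative is enough. Satisfied.
  → Not every requirement is met — no jurisdiction.
The Superior Court of Lordora:
  (a) No defendant is a corporation. Not satisfied.
  (b) The amount in controversy is 35,250 dollars, below the USD 100,000 floor; the plaintiff resides in Norwick, not Lordora — none of the alternatives is met. Fails.
  (c) The amount in controversy is USD 35,250, within the $250,000 ceiling, so one alternative holds. Satisfied.
  (d) The plaintiff resides in Norwick, which is not Tarhaven. Condition met.
  → Not every requirement is met — no jurisdiction.
No court satisfies all of its conditions.

0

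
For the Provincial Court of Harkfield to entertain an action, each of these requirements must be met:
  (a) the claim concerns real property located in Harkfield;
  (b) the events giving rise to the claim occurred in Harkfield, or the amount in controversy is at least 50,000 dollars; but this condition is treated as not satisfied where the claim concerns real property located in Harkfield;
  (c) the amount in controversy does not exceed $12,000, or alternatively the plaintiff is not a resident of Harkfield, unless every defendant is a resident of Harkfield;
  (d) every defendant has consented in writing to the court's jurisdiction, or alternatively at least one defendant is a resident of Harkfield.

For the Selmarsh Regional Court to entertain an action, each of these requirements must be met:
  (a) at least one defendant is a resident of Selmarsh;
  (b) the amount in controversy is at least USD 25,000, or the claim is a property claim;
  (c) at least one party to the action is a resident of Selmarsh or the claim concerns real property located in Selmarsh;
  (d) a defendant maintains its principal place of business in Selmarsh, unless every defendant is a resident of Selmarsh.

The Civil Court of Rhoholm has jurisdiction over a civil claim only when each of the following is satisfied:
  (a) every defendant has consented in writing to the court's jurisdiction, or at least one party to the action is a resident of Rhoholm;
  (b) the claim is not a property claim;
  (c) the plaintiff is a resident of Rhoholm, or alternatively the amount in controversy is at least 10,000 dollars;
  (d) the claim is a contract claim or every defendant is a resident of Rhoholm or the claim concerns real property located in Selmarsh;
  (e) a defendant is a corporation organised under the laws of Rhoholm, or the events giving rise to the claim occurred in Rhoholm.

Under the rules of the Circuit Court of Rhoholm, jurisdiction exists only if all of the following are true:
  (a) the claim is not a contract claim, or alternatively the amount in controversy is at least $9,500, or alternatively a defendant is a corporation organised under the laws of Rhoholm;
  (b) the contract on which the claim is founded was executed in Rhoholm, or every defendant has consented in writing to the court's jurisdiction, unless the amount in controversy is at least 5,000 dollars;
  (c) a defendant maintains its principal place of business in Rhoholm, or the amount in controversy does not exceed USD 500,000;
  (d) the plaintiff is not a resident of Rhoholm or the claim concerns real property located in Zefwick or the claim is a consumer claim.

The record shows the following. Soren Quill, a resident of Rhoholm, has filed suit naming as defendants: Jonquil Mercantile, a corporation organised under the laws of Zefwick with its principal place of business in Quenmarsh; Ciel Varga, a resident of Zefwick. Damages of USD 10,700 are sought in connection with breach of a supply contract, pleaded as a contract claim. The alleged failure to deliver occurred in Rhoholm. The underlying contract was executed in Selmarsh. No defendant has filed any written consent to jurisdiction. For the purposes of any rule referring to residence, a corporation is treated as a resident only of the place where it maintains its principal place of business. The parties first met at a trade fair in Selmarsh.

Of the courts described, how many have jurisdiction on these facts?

The Provincial Court of Harkfield:
  (a) The claim does not concern real property. Fails.
  (b) The operative events occurred in Rhoholm, not Harkfield; the amount in controversy is $10,700, below the $50,000 floor — no alternative holds. Condition not met.
  (c) The amount in controversy is 10,700 dollars, within the 12,000 dollars ceiling — that alternative is enough. Met.
  (d) No such written consent has been filed; no defendant resides in Harkfield (they reside in Quenmarsh, Zefwick) — no alternative holds. Not satisfied.
  → The court lacks jurisdiction.
The Selmarsh Regional Court:
  (a) No defendant resides in Selmarsh (they reside in Quenmarsh, Zefwick). Not satisfied.
  (b) The amount in controversy is USD 10,700, below the 25,000 dollars floor; the claim is a contract claim, not a property claim — every alternative fails. Condition not met.
  (c) No party resides in Selmarsh; the claim does not concern real property — no alternative holds. Not met.
  (d) The corporate defendant(s) have their principal place of business in Quenmarsh, not Selmarsh. The proviso offers no rescue either, since the defendants reside as follows — Jonquil Mercantile in Quenmarsh, Ciel Varga in Zefwick — not all in Selmarsh. Not met.
  → The court lacks jurisdiction.
The Civil Court of Rhoholm:
  (a) Soren Quill resides in Rhoholm, so one alternative holds. Met.
  (b) The claim is a contract claim, not a property claim. Condition met.
  (c) The plaintiff resides in Rhoholm — that alternative is enough. Satisfied.
  (d) The claim is a contract claim, so this disjunct is met. Satisfied.
  (e) The operative events occurred in Rhoholm, which satisfies one of the alternatives. Condition met.
  → Every requirement is satisfied — jurisdiction.
The Circuit Court of Rhoholm:
  (a) The amount in controversy is $10,700, which meets the 9,500 dollars floor, so this disjunct is met. Condition met.
  (b) The contract was executed in Selmarsh, not Rhoholm; no such written consent has been filed — none of the alternatives is met. However, the amount in controversy is $10,700, which meets the 5,000 dollars floor, so the 'unless' proviso supplies this condition. Met.
  (c) The amount in controversy is USD 10,700, within the USD 500,000 ceiling, which satisfies one of the alternatives. Condition met.
  (d) The plaintiff resides in Rhoholm; the claim does not concern real property; the claim is a contract claim, not a consumer claim — every alternative fails. Fails.
  → The court lacks jurisdiction.
Courts with jurisdiction: the Civil Court of Rhoholm — 1 in total.

1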